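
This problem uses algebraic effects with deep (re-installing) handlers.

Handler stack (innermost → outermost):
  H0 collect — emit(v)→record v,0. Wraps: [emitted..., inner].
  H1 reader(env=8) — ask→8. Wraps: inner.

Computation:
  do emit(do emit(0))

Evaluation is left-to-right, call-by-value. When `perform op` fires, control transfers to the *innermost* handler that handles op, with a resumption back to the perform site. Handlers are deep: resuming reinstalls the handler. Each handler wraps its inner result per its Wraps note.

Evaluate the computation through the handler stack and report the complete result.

Answer: [0, 0, 0]

Working:
emit(0) @ H0 ⇒ out+=0
emit(0) @ H0 ⇒ out+=0
H0 returns [0, 0, 0]
H1 returns [0, 0, 0]
= [0, 0, 0]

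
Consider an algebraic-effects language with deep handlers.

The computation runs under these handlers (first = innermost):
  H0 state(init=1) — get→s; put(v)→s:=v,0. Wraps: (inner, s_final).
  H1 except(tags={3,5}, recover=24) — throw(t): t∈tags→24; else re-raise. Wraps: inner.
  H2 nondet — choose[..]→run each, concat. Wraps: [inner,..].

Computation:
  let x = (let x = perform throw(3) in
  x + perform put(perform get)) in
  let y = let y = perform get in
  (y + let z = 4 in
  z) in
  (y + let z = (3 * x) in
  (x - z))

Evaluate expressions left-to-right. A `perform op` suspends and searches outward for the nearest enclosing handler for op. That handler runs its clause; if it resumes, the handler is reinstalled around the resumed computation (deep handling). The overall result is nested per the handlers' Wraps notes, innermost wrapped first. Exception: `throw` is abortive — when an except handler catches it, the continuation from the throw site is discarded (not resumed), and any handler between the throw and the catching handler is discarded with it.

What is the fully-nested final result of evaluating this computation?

Answer: [24]

Working:
throw(3) @ H1 caught ⇒ 24
H2 returns [24]
= [24]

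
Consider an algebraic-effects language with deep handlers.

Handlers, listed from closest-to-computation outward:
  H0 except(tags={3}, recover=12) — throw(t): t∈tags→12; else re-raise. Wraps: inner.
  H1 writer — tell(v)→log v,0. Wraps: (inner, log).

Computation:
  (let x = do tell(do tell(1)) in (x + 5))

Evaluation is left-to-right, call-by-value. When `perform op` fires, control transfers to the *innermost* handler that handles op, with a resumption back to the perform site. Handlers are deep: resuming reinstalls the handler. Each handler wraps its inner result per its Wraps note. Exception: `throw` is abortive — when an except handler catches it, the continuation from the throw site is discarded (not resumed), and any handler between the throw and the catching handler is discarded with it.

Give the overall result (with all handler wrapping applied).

Answer: (5, (1, 0))

Working:
tell(1) @ H1 ⇒ log+=1
tell(0) @ H1 ⇒ log+=0
H0 returns 5
H1 returns (5, (1, 0))
= (5, (1, 0))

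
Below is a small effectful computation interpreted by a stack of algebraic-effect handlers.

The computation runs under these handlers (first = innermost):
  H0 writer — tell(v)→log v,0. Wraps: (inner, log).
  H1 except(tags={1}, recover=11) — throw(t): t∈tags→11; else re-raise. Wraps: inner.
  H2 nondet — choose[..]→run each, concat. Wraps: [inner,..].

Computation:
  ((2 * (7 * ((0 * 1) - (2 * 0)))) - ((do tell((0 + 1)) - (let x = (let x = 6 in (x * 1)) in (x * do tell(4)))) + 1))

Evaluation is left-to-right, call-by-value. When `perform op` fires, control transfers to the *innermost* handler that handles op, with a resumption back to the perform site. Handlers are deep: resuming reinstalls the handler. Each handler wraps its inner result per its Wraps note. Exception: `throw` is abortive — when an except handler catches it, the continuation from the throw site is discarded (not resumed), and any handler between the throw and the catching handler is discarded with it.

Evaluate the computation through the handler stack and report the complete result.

Working:
tell(1) @ H0 ⇒ log+=1
tell(4) @ H0 ⇒ log+=4
H0 returns (-1, (1, 4))
H1 returns (-1, (1, 4))
H2 returns [(-1, (1, 4))]
= [(-1, (1, 4))]

Answer: [(-1, (1, 4))]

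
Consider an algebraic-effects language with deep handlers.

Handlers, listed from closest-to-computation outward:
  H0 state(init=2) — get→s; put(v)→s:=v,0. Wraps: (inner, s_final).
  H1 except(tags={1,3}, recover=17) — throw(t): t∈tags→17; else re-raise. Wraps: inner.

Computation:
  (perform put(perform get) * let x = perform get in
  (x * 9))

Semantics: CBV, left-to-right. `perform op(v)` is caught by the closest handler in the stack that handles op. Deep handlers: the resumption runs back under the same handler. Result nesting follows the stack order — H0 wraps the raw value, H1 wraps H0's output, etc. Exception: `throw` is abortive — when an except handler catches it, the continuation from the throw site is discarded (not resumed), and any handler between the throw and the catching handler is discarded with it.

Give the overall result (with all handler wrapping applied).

Step-by-step:
get @ H0 ⇒ 2
put(2) @ H0 ⇒ s:=2
get @ H0 ⇒ 2
H0 returns (0, 2)
H1 returns (0, 2)
= (0, 2)

Answer: (0, 2)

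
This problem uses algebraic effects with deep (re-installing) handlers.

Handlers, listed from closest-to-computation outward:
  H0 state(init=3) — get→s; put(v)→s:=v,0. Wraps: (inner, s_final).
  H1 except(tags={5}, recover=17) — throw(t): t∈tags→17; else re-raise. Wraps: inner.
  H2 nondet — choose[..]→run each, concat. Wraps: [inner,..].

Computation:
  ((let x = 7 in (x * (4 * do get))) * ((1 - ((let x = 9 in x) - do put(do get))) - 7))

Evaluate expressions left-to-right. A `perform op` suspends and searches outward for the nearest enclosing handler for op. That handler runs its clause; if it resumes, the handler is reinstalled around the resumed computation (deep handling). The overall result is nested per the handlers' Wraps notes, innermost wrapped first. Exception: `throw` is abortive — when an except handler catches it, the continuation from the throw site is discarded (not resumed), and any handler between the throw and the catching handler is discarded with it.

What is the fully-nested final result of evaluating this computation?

Step-by-step:
get @ H0 ⇒ 3
get @ H0 ⇒ 3
put(3) @ H0 ⇒ s:=3
H0 returns (-1260, 3)
H1 returns (-1260, 3)
H2 returns [(-1260, 3)]
= [(-1260, 3)]

Answer: [(-1260, 3)]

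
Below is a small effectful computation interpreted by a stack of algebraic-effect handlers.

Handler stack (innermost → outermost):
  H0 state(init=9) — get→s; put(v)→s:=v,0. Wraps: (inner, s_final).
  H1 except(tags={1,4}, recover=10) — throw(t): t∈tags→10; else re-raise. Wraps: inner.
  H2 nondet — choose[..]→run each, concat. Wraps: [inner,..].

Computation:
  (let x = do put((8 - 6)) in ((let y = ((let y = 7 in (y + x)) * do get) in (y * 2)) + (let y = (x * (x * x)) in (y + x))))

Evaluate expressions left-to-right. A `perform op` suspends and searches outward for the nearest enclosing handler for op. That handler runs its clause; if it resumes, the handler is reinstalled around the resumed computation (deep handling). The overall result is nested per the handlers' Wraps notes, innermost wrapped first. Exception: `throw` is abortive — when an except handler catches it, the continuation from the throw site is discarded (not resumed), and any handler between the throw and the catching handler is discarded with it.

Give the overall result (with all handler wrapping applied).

Answer: [(28, 2)]

Step-by-step:
put(2) @ H0 ⇒ s:=2
get @ H0 ⇒ 2
H0 returns (28, 2)
H1 returns (28, 2)
H2 returns [(28, 2)]
= [(28, 2)]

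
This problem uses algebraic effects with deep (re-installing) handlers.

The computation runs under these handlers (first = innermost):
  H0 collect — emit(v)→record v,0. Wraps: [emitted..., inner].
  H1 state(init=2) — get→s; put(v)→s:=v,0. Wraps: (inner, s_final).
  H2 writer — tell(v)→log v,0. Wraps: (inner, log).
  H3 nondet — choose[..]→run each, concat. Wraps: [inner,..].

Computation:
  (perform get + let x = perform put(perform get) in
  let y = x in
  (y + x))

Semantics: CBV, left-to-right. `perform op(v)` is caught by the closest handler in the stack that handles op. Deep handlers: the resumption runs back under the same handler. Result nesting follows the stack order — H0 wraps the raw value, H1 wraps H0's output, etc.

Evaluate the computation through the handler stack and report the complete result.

Working:
get @ H1 ⇒ 2
get @ H1 ⇒ 2
put(2) @ H1 ⇒ s:=2
H0 returns [2]
H1 returns ([2], 2)
H2 returns (([2], 2), ())
H3 returns [(([2], 2), ())]
= [(([2], 2), ())]

Answer: [(([2], 2), ())]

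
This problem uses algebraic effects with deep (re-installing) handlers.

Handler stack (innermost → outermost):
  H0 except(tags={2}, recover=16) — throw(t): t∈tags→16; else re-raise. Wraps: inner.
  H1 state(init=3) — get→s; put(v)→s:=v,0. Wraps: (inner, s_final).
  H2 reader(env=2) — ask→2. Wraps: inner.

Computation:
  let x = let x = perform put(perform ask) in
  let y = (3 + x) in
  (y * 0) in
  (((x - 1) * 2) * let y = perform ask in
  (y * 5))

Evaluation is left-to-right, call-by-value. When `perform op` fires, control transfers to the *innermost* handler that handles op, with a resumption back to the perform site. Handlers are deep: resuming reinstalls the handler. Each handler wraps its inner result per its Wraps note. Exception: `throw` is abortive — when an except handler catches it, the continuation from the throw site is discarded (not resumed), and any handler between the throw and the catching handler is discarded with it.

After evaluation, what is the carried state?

Working:
ask @ H2 ⇒ 2
put(2) @ H1 ⇒ s:=2
ask @ H2 ⇒ 2
H0 returns -20
H1 returns (-20, 2)
H2 returns (-20, 2)
= (-20, 2)

Answer: 2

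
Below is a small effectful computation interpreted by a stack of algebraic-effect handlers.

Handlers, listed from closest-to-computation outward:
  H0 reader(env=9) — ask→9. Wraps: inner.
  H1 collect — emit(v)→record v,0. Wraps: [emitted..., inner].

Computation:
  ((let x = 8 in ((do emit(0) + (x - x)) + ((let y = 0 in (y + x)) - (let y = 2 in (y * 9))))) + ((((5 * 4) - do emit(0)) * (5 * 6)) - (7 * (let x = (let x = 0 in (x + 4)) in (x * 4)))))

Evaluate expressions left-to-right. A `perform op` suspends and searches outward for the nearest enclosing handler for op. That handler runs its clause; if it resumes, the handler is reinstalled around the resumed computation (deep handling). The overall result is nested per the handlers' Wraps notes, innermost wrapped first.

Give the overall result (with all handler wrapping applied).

Evaluation trace:
emit(0) @ H1 ⇒ out+=0
emit(0) @ H1 ⇒ out+=0
H0 returns 478
H1 returns [0, 0, 478]
= [0, 0, 478]

Answer: [0, 0, 478]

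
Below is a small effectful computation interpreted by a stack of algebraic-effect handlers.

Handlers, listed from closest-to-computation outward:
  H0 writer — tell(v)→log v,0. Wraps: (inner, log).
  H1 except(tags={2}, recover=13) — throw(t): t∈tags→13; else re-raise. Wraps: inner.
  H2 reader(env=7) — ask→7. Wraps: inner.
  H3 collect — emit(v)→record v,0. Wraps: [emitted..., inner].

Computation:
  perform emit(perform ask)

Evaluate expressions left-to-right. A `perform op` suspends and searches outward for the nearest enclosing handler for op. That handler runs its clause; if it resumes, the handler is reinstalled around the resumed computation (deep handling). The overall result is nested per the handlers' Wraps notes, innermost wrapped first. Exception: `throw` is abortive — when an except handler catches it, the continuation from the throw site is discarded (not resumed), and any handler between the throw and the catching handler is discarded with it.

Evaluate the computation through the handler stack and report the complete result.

Step-by-step:
ask @ H2 ⇒ 7
emit(7) @ H3 ⇒ out+=7
H0 returns (0, ())
H1 returns (0, ())
H2 returns (0, ())
H3 returns [7, (0, ())]
= [7, (0, ())]

Answer: [7, (0, ())]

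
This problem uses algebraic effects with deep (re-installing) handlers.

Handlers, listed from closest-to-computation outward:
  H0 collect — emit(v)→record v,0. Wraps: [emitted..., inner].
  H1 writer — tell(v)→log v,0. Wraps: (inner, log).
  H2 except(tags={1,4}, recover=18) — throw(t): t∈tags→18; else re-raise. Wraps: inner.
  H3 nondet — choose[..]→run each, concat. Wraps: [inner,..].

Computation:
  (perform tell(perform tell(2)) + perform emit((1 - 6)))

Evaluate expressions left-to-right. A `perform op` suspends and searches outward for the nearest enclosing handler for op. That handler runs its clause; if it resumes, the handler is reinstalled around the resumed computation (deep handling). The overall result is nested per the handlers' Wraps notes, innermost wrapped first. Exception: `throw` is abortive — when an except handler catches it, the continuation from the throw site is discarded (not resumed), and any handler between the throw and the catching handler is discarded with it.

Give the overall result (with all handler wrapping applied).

Answer: [([-5, 0], (2, 0))]

Step-by-step:
tell(2) @ H1 ⇒ log+=2
tell(0) @ H1 ⇒ log+=0
emit(-5) @ H0 ⇒ out+=-5
H0 returns [-5, 0]
H1 returns ([-5, 0], (2, 0))
H2 returns ([-5, 0], (2, 0))
H3 returns [([-5, 0], (2, 0))]
= [([-5, 0], (2, 0))]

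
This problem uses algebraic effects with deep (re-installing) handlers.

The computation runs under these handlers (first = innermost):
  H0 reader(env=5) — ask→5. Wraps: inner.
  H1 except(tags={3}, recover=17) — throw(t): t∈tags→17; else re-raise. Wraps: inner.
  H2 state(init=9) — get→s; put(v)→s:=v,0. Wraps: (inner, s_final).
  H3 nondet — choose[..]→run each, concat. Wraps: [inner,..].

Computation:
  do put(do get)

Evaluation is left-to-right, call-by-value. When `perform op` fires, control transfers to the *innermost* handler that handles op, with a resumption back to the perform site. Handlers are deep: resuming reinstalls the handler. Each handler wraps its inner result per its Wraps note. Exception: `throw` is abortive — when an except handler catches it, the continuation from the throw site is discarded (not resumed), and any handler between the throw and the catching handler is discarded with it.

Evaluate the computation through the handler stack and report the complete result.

Evaluation trace:
get @ H2 ⇒ 9
put(9) @ H2 ⇒ s:=9
H0 returns 0
H1 returns 0
H2 returns (0, 9)
H3 returns [(0, 9)]
= [(0, 9)]

Answer: [(0, 9)]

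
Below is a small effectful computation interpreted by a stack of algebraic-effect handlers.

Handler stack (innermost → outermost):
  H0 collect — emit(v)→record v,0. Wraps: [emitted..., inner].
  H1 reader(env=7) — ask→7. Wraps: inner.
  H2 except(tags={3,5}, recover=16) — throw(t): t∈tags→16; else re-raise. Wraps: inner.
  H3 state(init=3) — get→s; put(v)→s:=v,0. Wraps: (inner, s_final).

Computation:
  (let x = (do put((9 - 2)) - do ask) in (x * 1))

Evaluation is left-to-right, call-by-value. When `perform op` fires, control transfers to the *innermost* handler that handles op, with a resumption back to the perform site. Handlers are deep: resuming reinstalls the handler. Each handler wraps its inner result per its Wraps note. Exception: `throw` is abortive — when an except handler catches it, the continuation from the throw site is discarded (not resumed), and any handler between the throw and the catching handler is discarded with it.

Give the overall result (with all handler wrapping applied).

Evaluation trace:
put(7) @ H3 ⇒ s:=7
ask @ H1 ⇒ 7
H0 returns [-7]
H1 returns [-7]
H2 returns [-7]
H3 returns ([-7], 7)
= ([-7], 7)

Answer: ([-7], 7)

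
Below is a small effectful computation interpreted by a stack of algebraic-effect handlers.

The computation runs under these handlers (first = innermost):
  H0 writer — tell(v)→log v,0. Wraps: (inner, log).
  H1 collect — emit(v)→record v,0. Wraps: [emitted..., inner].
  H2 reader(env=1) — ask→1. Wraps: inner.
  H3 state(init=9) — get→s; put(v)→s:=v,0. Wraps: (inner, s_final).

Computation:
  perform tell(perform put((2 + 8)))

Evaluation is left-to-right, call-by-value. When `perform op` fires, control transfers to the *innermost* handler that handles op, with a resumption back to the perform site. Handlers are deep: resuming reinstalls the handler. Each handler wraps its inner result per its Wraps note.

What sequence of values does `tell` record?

Working:
put(10) @ H3 ⇒ s:=10
tell(0) @ H0 ⇒ log+=0
H0 returns (0, (0))
H1 returns [(0, (0))]
H2 returns [(0, (0))]
H3 returns ([(0, (0))], 10)
= ([(0, (0))], 10)

Answer: (0)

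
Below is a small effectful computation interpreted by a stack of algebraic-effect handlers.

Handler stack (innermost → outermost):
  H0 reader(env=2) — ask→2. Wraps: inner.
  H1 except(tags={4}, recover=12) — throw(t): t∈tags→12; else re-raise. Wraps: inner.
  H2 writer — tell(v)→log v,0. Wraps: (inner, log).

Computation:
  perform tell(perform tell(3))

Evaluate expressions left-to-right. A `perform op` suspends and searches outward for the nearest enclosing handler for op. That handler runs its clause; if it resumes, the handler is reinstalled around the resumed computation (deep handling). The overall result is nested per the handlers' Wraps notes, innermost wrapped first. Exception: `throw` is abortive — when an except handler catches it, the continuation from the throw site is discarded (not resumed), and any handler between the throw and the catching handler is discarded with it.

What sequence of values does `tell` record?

Evaluation trace:
tell(3) @ H2 ⇒ log+=3
tell(0) @ H2 ⇒ log+=0
H0 returns 0
H1 returns 0
H2 returns (0, (3, 0))
= (0, (3, 0))

Answer: (3, 0)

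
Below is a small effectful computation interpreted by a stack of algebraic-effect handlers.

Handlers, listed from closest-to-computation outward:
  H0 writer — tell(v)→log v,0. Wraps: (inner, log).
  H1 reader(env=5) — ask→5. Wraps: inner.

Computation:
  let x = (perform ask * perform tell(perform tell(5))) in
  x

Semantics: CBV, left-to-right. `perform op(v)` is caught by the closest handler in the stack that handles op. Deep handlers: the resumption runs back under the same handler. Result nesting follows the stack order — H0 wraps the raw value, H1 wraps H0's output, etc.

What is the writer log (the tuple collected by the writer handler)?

Step-by-step:
ask @ H1 ⇒ 5
tell(5) @ H0 ⇒ log+=5
tell(0) @ H0 ⇒ log+=0
H0 returns (0, (5, 0))
H1 returns (0, (5, 0))
= (0, (5, 0))

Answer: (5, 0)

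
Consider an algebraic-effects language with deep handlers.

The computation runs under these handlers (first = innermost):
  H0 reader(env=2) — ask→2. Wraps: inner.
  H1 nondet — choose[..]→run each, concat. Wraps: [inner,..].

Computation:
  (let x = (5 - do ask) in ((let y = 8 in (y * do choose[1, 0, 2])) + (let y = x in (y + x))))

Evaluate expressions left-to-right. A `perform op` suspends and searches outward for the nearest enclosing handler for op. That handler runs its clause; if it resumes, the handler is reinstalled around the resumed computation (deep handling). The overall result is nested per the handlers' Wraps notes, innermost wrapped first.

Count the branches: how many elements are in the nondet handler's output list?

Step-by-step:
ask @ H0 ⇒ 2
choose[1, 0, 2] @ H1
  branch[0] choose=1:
    H0 returns 14
    H1 returns [14]
  branch[1] choose=0:
    H0 returns 6
    H1 returns [6]
  branch[2] choose=2:
    H0 returns 22
    H1 returns [22]
= [14, 6, 22]

Answer: 3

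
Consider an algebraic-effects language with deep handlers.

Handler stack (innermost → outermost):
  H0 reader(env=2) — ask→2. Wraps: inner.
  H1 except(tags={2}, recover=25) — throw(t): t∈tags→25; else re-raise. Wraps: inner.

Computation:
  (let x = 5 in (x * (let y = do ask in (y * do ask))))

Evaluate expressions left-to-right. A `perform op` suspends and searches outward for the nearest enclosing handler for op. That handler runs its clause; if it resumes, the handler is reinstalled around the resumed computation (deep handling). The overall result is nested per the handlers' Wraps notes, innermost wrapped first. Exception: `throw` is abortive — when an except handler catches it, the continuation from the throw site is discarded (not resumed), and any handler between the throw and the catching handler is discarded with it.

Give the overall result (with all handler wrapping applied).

Step-by-step:
ask @ H0 ⇒ 2
ask @ H0 ⇒ 2
H0 returns 20
H1 returns 20
= 20

Answer: 20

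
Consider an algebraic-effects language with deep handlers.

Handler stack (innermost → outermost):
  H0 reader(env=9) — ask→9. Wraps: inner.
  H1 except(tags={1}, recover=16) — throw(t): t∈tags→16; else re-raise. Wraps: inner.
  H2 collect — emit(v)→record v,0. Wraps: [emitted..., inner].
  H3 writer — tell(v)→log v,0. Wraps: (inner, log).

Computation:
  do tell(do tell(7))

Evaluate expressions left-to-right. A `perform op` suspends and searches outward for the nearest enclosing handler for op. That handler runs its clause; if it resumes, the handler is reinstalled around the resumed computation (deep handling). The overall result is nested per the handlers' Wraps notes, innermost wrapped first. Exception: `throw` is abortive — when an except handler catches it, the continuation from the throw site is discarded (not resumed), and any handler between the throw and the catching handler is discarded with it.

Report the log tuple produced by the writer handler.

Working:
tell(7) @ H3 ⇒ log+=7
tell(0) @ H3 ⇒ log+=0
H0 returns 0
H1 returns 0
H2 returns [0]
H3 returns ([0], (7, 0))
= ([0], (7, 0))

Answer: (7, 0)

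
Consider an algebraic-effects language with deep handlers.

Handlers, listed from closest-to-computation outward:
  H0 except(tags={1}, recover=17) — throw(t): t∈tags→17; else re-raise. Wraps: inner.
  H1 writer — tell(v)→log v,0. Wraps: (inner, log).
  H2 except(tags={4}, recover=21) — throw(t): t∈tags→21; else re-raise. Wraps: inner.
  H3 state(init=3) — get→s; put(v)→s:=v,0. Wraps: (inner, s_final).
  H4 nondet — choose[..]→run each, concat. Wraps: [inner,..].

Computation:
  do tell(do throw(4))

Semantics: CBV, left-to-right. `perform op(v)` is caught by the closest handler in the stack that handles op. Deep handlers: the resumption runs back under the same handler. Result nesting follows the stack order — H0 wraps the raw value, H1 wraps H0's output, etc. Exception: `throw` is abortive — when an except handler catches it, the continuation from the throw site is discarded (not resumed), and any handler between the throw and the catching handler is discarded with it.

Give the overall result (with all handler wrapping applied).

Evaluation trace:
throw(4) @ H0 re-raised
throw(4) @ H2 caught ⇒ 21
H3 returns (21, 3)
H4 returns [(21, 3)]
= [(21, 3)]

Answer: [(21, 3)]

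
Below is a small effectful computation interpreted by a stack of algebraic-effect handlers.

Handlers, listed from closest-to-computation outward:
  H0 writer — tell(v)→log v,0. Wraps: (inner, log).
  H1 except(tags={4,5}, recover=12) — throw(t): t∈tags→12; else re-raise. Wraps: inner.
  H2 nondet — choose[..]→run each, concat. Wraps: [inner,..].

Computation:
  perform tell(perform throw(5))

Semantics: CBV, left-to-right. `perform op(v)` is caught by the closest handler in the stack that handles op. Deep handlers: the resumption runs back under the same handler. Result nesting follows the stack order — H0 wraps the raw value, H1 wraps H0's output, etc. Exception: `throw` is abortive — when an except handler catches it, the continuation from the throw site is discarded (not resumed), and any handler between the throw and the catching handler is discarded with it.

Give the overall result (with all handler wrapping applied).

Evaluation trace:
throw(5) @ H1 caught ⇒ 12
H2 returns [12]
= [12]

Answer: [12]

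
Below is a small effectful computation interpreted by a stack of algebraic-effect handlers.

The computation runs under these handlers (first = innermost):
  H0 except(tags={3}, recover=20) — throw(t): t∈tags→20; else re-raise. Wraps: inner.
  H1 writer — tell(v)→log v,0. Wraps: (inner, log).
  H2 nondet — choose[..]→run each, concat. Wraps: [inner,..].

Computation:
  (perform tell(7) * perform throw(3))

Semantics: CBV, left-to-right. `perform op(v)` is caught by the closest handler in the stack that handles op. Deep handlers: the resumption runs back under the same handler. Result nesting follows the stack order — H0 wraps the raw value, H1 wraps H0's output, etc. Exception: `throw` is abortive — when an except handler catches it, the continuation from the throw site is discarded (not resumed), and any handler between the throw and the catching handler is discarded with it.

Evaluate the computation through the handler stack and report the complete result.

Answer: [(20, (7))]

Working:
tell(7) @ H1 ⇒ log+=7
throw(3) @ H0 caught ⇒ 20
H1 returns (20, (7))
H2 returns [(20, (7))]
= [(20, (7))]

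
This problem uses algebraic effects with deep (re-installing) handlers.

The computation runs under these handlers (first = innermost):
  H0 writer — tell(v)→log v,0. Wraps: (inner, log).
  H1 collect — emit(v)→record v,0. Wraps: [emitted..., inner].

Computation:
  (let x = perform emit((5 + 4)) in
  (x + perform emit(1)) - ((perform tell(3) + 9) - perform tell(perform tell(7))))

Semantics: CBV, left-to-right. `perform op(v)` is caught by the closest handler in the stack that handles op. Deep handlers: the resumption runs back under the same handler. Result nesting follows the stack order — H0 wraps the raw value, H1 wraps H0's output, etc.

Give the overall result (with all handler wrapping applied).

Step-by-step:
emit(9) @ H1 ⇒ out+=9
emit(1) @ H1 ⇒ out+=1
tell(3) @ H0 ⇒ log+=3
tell(7) @ H0 ⇒ log+=7
tell(0) @ H0 ⇒ log+=0
H0 returns (-9, (3, 7, 0))
H1 returns [9, 1, (-9, (3, 7, 0))]
= [9, 1, (-9, (3, 7, 0))]

Answer: [9, 1, (-9, (3, 7, 0))]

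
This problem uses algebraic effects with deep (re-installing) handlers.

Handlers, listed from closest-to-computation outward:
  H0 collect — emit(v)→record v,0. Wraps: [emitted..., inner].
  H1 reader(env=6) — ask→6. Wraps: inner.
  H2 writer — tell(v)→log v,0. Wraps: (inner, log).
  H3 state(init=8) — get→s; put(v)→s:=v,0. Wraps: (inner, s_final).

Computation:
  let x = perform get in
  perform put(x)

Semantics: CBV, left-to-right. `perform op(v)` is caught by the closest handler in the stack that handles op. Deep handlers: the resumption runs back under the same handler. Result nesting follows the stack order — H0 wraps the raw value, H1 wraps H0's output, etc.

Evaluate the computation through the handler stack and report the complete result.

Evaluation trace:
get @ H3 ⇒ 8
put(8) @ H3 ⇒ s:=8
H0 returns [0]
H1 returns [0]
H2 returns ([0], ())
H3 returns (([0], ()), 8)
= (([0], ()), 8)

Answer: (([0], ()), 8)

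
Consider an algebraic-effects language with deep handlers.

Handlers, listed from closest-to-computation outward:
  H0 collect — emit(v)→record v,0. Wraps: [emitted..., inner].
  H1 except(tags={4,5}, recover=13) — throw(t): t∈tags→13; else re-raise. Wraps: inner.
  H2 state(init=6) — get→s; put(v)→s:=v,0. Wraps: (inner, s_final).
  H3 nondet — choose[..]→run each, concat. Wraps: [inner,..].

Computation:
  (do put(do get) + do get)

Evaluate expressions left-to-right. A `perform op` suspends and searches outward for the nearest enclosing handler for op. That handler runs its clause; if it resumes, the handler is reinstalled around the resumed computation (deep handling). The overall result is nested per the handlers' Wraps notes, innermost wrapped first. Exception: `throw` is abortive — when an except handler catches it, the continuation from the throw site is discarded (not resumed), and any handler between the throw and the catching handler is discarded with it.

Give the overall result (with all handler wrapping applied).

Answer: [([6], 6)]

Step-by-step:
get @ H2 ⇒ 6
put(6) @ H2 ⇒ s:=6
get @ H2 ⇒ 6
H0 returns [6]
H1 returns [6]
H2 returns ([6], 6)
H3 returns [([6], 6)]
= [([6], 6)]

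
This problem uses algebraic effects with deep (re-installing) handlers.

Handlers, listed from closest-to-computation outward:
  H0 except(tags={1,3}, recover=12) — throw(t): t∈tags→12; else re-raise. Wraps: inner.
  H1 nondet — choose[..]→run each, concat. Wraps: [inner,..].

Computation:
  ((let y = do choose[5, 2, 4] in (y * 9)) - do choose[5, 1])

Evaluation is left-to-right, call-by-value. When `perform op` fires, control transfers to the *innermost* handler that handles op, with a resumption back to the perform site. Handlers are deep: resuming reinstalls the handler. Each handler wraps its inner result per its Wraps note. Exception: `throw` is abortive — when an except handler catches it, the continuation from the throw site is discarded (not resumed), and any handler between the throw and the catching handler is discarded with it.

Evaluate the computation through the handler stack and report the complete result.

Answer: [40, 44, 13, 17, 31, 35]

Step-by-step:
choose[5, 2, 4] @ H1
  branch[0] choose=5:
    choose[5, 1] @ H1
      branch[0] choose=5:
        H0 returns 40
        H1 returns [40]
      branch[1] choose=1:
        H0 returns 44
        H1 returns [44]
  branch[1] choose=2:
    choose[5, 1] @ H1
      branch[0] choose=5:
        H0 returns 13
        H1 returns [13]
      branch[1] choose=1:
        H0 returns 17
        H1 returns [17]
  branch[2] choose=4:
    choose[5, 1] @ H1
      branch[0] choose=5:
        H0 returns 31
        H1 returns [31]
      branch[1] choose=1:
        H0 returns 35
        H1 returns [35]
= [40, 44, 13, 17, 31, 35]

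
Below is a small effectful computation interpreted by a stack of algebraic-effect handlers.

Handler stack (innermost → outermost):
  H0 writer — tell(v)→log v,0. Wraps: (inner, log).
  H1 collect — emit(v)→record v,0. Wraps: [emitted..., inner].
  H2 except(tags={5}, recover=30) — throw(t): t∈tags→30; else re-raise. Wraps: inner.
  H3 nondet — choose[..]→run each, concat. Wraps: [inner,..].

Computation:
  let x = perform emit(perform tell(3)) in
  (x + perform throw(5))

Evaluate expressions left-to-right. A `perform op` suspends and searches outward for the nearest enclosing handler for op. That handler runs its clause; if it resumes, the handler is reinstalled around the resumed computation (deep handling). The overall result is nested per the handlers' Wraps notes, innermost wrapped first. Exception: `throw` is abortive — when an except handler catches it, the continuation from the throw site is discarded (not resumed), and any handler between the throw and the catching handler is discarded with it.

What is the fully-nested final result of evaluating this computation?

Step-by-step:
tell(3) @ H0 ⇒ log+=3
emit(0) @ H1 ⇒ out+=0
throw(5) @ H2 caught ⇒ 30
H3 returns [30]
= [30]

Answer: [30]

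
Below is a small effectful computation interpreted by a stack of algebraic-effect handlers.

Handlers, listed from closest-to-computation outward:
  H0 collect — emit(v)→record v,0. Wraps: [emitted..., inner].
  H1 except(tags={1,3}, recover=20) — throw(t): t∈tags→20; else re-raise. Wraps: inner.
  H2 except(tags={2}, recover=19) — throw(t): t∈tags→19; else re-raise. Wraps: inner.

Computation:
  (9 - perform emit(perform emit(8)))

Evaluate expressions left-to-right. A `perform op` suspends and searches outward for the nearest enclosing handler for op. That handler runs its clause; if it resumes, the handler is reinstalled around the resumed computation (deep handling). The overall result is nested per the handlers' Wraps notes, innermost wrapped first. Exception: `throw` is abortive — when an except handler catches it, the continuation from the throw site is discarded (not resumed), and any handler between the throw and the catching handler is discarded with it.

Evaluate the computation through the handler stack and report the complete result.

Step-by-step:
emit(8) @ H0 ⇒ out+=8
emit(0) @ H0 ⇒ out+=0
H0 returns [8, 0, 9]
H1 returns [8, 0, 9]
H2 returns [8, 0, 9]
= [8, 0, 9]

Answer: [8, 0, 9]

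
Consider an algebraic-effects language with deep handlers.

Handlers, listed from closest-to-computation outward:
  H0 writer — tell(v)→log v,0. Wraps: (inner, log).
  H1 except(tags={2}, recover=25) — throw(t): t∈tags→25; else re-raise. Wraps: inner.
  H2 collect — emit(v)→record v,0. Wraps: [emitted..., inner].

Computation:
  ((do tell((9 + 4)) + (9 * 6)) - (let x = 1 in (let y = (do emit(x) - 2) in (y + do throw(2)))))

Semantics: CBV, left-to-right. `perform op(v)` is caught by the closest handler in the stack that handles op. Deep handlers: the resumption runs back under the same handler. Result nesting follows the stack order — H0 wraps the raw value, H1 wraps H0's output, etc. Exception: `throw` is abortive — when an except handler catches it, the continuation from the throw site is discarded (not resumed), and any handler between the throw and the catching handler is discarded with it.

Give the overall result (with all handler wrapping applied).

Answer: [1, 25]

Evaluation trace:
tell(13) @ H0 ⇒ log+=13
emit(1) @ H2 ⇒ out+=1
throw(2) @ H1 caught ⇒ 25
H2 returns [1, 25]
= [1, 25]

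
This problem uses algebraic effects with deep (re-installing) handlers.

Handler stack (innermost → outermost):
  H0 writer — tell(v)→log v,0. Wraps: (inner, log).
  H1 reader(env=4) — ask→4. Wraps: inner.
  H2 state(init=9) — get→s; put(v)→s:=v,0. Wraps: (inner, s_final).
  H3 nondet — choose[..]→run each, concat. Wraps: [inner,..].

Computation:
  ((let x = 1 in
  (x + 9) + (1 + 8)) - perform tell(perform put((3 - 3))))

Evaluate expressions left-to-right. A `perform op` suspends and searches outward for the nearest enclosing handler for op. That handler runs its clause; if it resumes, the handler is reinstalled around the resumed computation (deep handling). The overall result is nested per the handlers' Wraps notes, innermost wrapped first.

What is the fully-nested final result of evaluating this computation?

Working:
put(0) @ H2 ⇒ s:=0
tell(0) @ H0 ⇒ log+=0
H0 returns (19, (0))
H1 returns (19, (0))
H2 returns ((19, (0)), 0)
H3 returns [((19, (0)), 0)]
= [((19, (0)), 0)]

Answer: [((19, (0)), 0)]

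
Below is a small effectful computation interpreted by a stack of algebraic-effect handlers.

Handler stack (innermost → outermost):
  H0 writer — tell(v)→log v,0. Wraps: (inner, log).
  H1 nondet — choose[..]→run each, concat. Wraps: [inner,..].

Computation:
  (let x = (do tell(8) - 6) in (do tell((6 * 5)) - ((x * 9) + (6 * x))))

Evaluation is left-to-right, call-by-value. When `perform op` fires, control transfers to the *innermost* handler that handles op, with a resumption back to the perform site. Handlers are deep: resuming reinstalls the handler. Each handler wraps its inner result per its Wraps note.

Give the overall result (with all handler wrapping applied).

Answer: [(90, (8, 30))]

Evaluation trace:
tell(8) @ H0 ⇒ log+=8
tell(30) @ H0 ⇒ log+=30
H0 returns (90, (8, 30))
H1 returns [(90, (8, 30))]
= [(90, (8, 30))]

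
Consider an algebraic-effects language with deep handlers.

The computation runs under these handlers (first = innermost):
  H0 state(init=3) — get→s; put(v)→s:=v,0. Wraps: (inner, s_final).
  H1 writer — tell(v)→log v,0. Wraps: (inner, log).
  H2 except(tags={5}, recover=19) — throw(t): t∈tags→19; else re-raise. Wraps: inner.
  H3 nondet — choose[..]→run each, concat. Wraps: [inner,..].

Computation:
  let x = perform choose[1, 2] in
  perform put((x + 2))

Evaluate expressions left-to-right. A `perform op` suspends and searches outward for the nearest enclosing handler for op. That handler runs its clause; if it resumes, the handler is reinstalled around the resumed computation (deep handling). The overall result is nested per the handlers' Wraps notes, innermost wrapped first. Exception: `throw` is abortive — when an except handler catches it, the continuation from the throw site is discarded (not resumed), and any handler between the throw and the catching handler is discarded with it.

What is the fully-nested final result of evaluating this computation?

Evaluation trace:
choose[1, 2] @ H3
  branch[0] choose=1:
    put(3) @ H0 ⇒ s:=3
    H0 returns (0, 3)
    H1 returns ((0, 3), ())
    H2 returns ((0, 3), ())
    H3 returns [((0, 3), ())]
  branch[1] choose=2:
    put(4) @ H0 ⇒ s:=4
    H0 returns (0, 4)
    H1 returns ((0, 4), ())
    H2 returns ((0, 4), ())
    H3 returns [((0, 4), ())]
= [((0, 3), ()), ((0, 4), ())]

Answer: [((0, 3), ()), ((0, 4), ())]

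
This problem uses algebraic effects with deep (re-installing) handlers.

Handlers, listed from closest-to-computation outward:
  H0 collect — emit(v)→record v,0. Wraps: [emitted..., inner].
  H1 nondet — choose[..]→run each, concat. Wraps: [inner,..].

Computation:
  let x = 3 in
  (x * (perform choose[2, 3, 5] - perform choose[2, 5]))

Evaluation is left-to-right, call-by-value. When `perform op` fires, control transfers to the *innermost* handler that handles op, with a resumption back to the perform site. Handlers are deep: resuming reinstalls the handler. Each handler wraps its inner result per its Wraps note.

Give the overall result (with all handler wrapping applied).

Step-by-step:
choose[2, 3, 5] @ H1
  branch[0] choose=2:
    choose[2, 5] @ H1
      branch[0] choose=2:
        H0 returns [0]
        H1 returns [[0]]
      branch[1] choose=5:
        H0 returns [-9]
        H1 returns [[-9]]
  branch[1] choose=3:
    choose[2, 5] @ H1
      branch[0] choose=2:
        H0 returns [3]
        H1 returns [[3]]
      branch[1] choose=5:
        H0 returns [-6]
        H1 returns [[-6]]
  branch[2] choose=5:
    choose[2, 5] @ H1
      branch[0] choose=2:
        H0 returns [9]
        H1 returns [[9]]
      branch[1] choose=5:
        H0 returns [0]
        H1 returns [[0]]
= [[0], [-9], [3], [-6], [9], [0]]

Answer: [[0], [-9], [3], [-6], [9], [0]]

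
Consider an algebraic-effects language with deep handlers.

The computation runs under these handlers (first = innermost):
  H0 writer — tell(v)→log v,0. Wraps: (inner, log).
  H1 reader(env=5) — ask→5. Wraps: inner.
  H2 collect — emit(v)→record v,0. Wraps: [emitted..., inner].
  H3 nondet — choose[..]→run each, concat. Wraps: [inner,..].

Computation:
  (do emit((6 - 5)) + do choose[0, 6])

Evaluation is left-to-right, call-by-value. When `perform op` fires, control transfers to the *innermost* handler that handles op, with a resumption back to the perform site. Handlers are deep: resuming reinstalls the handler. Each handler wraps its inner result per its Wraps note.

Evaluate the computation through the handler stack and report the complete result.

Answer: [[1, (0, ())], [1, (6, ())]]

Evaluation trace:
emit(1) @ H2 ⇒ out+=1
choose[0, 6] @ H3
  branch[0] choose=0:
    H0 returns (0, ())
    H1 returns (0, ())
    H2 returns [1, (0, ())]
    H3 returns [[1, (0, ())]]
  branch[1] choose=6:
    H0 returns (6, ())
    H1 returns (6, ())
    H2 returns [1, (6, ())]
    H3 returns [[1, (6, ())]]
= [[1, (0, ())], [1, (6, ())]]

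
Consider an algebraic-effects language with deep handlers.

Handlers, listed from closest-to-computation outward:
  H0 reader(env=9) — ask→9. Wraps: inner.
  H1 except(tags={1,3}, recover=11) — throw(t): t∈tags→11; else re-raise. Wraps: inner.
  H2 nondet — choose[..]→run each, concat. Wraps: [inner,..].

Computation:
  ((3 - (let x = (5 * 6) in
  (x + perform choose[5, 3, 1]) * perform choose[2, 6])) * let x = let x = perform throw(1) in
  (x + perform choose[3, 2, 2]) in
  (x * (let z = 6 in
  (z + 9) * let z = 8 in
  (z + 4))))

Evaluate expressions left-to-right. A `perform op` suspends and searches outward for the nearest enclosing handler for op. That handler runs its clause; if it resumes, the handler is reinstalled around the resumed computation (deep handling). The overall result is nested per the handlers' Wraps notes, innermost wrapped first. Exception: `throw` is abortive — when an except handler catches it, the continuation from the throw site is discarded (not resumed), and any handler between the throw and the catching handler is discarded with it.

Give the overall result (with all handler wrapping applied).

Answer: [11, 11, 11, 11, 11, 11]

Evaluation trace:
choose[5, 3, 1] @ H2
  branch[0] choose=5:
    choose[2, 6] @ H2
      branch[0] choose=2:
        throw(1) @ H1 caught ⇒ 11
        H2 returns [11]
      branch[1] choose=6:
        throw(1) @ H1 caught ⇒ 11
        H2 returns [11]
  branch[1] choose=3:
    choose[2, 6] @ H2
      branch[0] choose=2:
        throw(1) @ H1 caught ⇒ 11
        H2 returns [11]
      branch[1] choose=6:
        throw(1) @ H1 caught ⇒ 11
        H2 returns [11]
  branch[2] choose=1:
    choose[2, 6] @ H2
      branch[0] choose=2:
        throw(1) @ H1 caught ⇒ 11
        H2 returns [11]
      branch[1] choose=6:
        throw(1) @ H1 caught ⇒ 11
        H2 returns [11]
= [11, 11, 11, 11, 11, 11]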